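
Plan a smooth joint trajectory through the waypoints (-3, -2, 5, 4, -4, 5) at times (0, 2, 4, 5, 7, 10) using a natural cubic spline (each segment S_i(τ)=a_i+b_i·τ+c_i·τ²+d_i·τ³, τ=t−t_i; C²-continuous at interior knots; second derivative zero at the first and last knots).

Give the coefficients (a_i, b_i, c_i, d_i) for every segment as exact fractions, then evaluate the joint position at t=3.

  seg 0: a=-3 b=-399/596 c=0 d=697/2384
  seg 1: a=-2 b=423/149 c=2091/1192 d=-1697/2384
  seg 2: a=5 b=783/596 c=-375/149 d=121/596
  seg 3: a=4 b=-927/298 c=-1137/596 d=109/149
  seg 4: a=-4 b=-585/298 c=1479/596 d=-493/1788
S(3) = 4485/2384

Δ: Δ0=1/2, Δ1=7/2, Δ2=-1, Δ3=-4, Δ4=3
row 1: diag=8, rhs=18; c'=1/4, d'=9/4
row 2: denom=6−2·1/4=11/2; d'=(-27−2·9/4)/(11/2)=-63/11
row 3: denom=6−1·2/11=64/11; d'=(-18−1·-63/11)/(64/11)=-135/64
row 4: denom=10−2·11/32=149/16; d'=(42−2·-135/64)/(149/16)=1479/298
back: M4=1479/298
back: M3=-135/64−11/32·1479/298=-1137/298
back: M2=-63/11−2/11·-1137/298=-750/149
back: M1=9/4−1/4·-750/149=2091/596
M: M0=0, M1=2091/596, M2=-750/149, M3=-1137/298, M4=1479/298, M5=0
seg 0: a=-3, c=M0/2=0, d=(M1−M0)/(6·2)=697/2384, b=Δ0−h0·(2M0+M1)/6=-399/596
seg 1: a=-2, c=M1/2=2091/1192, d=(M2−M1)/(6·2)=-1697/2384, b=Δ1−h1·(2M1+M2)/6=423/149
seg 2: a=5, c=M2/2=-375/149, d=(M3−M2)/(6·1)=121/596, b=Δ2−h2·(2M2+M3)/6=783/596
seg 3: a=4, c=M3/2=-1137/596, d=(M4−M3)/(6·2)=109/149, b=Δ3−h3·(2M3+M4)/6=-927/298
seg 4: a=-4, c=M4/2=1479/596, d=(M5−M4)/(6·3)=-493/1788, b=Δ4−h4·(2M4+M5)/6=-585/298
t_q=3 → seg 1, τ=1; S=-2+423/149·τ+2091/1192·τ²+-1697/2384·τ³=4485/2384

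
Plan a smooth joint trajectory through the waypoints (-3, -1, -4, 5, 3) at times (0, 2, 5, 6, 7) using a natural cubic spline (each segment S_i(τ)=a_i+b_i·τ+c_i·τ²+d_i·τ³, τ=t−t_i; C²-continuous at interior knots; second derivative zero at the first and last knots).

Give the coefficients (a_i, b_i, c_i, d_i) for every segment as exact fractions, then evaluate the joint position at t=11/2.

  seg 0: a=-3 b=352/137 c=0 d=-215/548
  seg 1: a=-1 b=-293/137 c=-645/274 d=749/822
  seg 2: a=-4 b=2285/274 c=801/137 d=-1421/274
  seg 3: a=5 b=613/137 c=-2661/274 d=887/274
S(11/2) = 2155/2192

Δ: Δ0=1, Δ1=-1, Δ2=9, Δ3=-2
row 1: diag=10, rhs=-12; c'=3/10, d'=-6/5
row 2: denom=8−3·3/10=71/10; d'=(60−3·-6/5)/(71/10)=636/71
row 3: denom=4−1·10/71=274/71; d'=(-66−1·636/71)/(274/71)=-2661/137
back: M3=-2661/137
back: M2=636/71−10/71·-2661/137=1602/137
back: M1=-6/5−3/10·1602/137=-645/137
M: M0=0, M1=-645/137, M2=1602/137, M3=-2661/137, M4=0
seg 0: a=-3, c=M0/2=0, d=(M1−M0)/(6·2)=-215/548, b=Δ0−h0·(2M0+M1)/6=352/137
seg 1: a=-1, c=M1/2=-645/274, d=(M2−M1)/(6·3)=749/822, b=Δ1−h1·(2M1+M2)/6=-293/137
seg 2: a=-4, c=M2/2=801/137, d=(M3−M2)/(6·1)=-1421/274, b=Δ2−h2·(2M2+M3)/6=2285/274
seg 3: a=5, c=M3/2=-2661/274, d=(M4−M3)/(6·1)=887/274, b=Δ3−h3·(2M3+M4)/6=613/137
t_q=11/2 → seg 2, τ=1/2; S=-4+2285/274·τ+801/137·τ²+-1421/274·τ³=2155/2192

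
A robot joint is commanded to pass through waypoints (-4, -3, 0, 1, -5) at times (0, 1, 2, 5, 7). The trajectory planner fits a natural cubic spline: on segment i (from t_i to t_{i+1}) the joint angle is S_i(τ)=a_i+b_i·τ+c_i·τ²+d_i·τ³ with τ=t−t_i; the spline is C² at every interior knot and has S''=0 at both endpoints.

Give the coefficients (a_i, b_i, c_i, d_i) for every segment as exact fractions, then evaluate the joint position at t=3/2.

Δ: Δ0=1, Δ1=3, Δ2=1/3, Δ3=-3
row 1: diag=4, rhs=12; c'=1/4, d'=3
row 2: denom=8−1·1/4=31/4; d'=(-16−1·3)/(31/4)=-76/31
row 3: denom=10−3·12/31=274/31; d'=(-20−3·-76/31)/(274/31)=-196/137
back: M3=-196/137
back: M2=-76/31−12/31·-196/137=-260/137
back: M1=3−1/4·-260/137=476/137
M: M0=0, M1=476/137, M2=-260/137, M3=-196/137, M4=0
seg 0: a=-4, c=M0/2=0, d=(M1−M0)/(6·1)=238/411, b=Δ0−h0·(2M0+M1)/6=173/411
seg 1: a=-3, c=M1/2=238/137, d=(M2−M1)/(6·1)=-368/411, b=Δ1−h1·(2M1+M2)/6=887/411
seg 2: a=0, c=M2/2=-130/137, d=(M3−M2)/(6·3)=32/1233, b=Δ2−h2·(2M2+M3)/6=1211/411
seg 3: a=1, c=M3/2=-98/137, d=(M4−M3)/(6·2)=49/411, b=Δ3−h3·(2M3+M4)/6=-841/411
t_q=3/2 → seg 1, τ=1/2; S=-3+887/411·τ+238/137·τ²+-368/411·τ³=-219/137

  seg 0: a=-4 b=173/411 c=0 d=238/411
  seg 1: a=-3 b=887/411 c=238/137 d=-368/411
  seg 2: a=0 b=1211/411 c=-130/137 d=32/1233
  seg 3: a=1 b=-841/411 c=-98/137 d=49/411
S(3/2) = -219/137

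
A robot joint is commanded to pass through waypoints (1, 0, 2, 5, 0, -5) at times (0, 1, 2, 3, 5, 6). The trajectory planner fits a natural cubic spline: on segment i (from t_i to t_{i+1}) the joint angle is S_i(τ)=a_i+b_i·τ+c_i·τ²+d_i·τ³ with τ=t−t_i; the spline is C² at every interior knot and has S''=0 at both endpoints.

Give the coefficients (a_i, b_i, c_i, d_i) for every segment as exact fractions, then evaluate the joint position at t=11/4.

  seg 0: a=1 b=-127/76 c=0 d=51/76
  seg 1: a=0 b=13/38 c=153/76 d=-27/76
  seg 2: a=2 b=251/76 c=18/19 d=-5/4
  seg 3: a=5 b=55/38 c=-213/76 d=63/152
  seg 4: a=0 b=-91/19 c=-6/19 d=2/19
S(11/4) = 21803/4864

Δ: Δ0=-1, Δ1=2, Δ2=3, Δ3=-5/2, Δ4=-5
row 1: diag=4, rhs=18; c'=1/4, d'=9/2
row 2: denom=4−1·1/4=15/4; d'=(6−1·9/2)/(15/4)=2/5
row 3: denom=6−1·4/15=86/15; d'=(-33−1·2/5)/(86/15)=-501/86
row 4: denom=6−2·15/43=228/43; d'=(-15−2·-501/86)/(228/43)=-12/19
back: M4=-12/19
back: M3=-501/86−15/43·-12/19=-213/38
back: M2=2/5−4/15·-213/38=36/19
back: M1=9/2−1/4·36/19=153/38
M: M0=0, M1=153/38, M2=36/19, M3=-213/38, M4=-12/19, M5=0
seg 0: a=1, c=M0/2=0, d=(M1−M0)/(6·1)=51/76, b=Δ0−h0·(2M0+M1)/6=-127/76
seg 1: a=0, c=M1/2=153/76, d=(M2−M1)/(6·1)=-27/76, b=Δ1−h1·(2M1+M2)/6=13/38
seg 2: a=2, c=M2/2=18/19, d=(M3−M2)/(6·1)=-5/4, b=Δ2−h2·(2M2+M3)/6=251/76
seg 3: a=5, c=M3/2=-213/76, d=(M4−M3)/(6·2)=63/152, b=Δ3−h3·(2M3+M4)/6=55/38
seg 4: a=0, c=M4/2=-6/19, d=(M5−M4)/(6·1)=2/19, b=Δ4−h4·(2M4+M5)/6=-91/19
t_q=11/4 → seg 2, τ=3/4; S=2+251/76·τ+18/19·τ²+-5/4·τ³=21803/4864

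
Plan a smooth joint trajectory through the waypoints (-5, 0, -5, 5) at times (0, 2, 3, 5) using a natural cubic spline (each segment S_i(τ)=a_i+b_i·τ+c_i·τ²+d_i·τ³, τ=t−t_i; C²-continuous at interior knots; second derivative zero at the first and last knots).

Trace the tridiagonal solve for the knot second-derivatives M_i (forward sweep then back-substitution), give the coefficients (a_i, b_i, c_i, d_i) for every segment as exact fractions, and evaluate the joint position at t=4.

  seg 0: a=-5 b=79/14 c=0 d=-11/14
  seg 1: a=0 b=-53/14 c=-33/7 d=7/2
  seg 2: a=-5 b=-19/7 c=81/14 d=-27/28
S(4) = -81/28

Δ: Δ0=5/2, Δ1=-5, Δ2=5
row 1: diag=6, rhs=-45; c'=1/6, d'=-15/2
row 2: denom=6−1·1/6=35/6; d'=(60−1·-15/2)/(35/6)=81/7
back: M2=81/7
back: M1=-15/2−1/6·81/7=-66/7
M: M0=0, M1=-66/7, M2=81/7, M3=0
seg 0: a=-5, c=M0/2=0, d=(M1−M0)/(6·2)=-11/14, b=Δ0−h0·(2M0+M1)/6=79/14
seg 1: a=0, c=M1/2=-33/7, d=(M2−M1)/(6·1)=7/2, b=Δ1−h1·(2M1+M2)/6=-53/14
seg 2: a=-5, c=M2/2=81/14, d=(M3−M2)/(6·2)=-27/28, b=Δ2−h2·(2M2+M3)/6=-19/7
t_q=4 → seg 2, τ=1; S=-5+-19/7·τ+81/14·τ²+-27/28·τ³=-81/28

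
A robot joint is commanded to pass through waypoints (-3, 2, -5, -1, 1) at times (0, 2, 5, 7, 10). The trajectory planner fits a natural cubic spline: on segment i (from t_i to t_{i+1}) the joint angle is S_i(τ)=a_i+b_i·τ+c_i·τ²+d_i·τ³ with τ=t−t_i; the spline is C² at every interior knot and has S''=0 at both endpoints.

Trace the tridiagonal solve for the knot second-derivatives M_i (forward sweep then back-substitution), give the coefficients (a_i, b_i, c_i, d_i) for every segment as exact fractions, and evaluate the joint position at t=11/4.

Δ: Δ0=5/2, Δ1=-7/3, Δ2=2, Δ3=2/3
row 1: diag=10, rhs=-29; c'=3/10, d'=-29/10
row 2: denom=10−3·3/10=91/10; d'=(26−3·-29/10)/(91/10)=347/91
row 3: denom=10−2·20/91=870/91; d'=(-8−2·347/91)/(870/91)=-237/145
back: M3=-237/145
back: M2=347/91−20/91·-237/145=121/29
back: M1=-29/10−3/10·121/29=-602/145
M: M0=0, M1=-602/145, M2=121/29, M3=-237/145, M4=0
seg 0: a=-3, c=M0/2=0, d=(M1−M0)/(6·2)=-301/870, b=Δ0−h0·(2M0+M1)/6=3379/870
seg 1: a=2, c=M1/2=-301/145, d=(M2−M1)/(6·3)=1207/2610, b=Δ1−h1·(2M1+M2)/6=-233/870
seg 2: a=-5, c=M2/2=121/58, d=(M3−M2)/(6·2)=-421/870, b=Δ2−h2·(2M2+M3)/6=-103/435
seg 3: a=-1, c=M3/2=-237/290, d=(M4−M3)/(6·3)=79/870, b=Δ3−h3·(2M3+M4)/6=1001/435
t_q=11/4 → seg 1, τ=3/4; S=2+-233/870·τ+-301/145·τ²+1207/2610·τ³=529/640

  seg 0: a=-3 b=3379/870 c=0 d=-301/870
  seg 1: a=2 b=-233/870 c=-301/145 d=1207/2610
  seg 2: a=-5 b=-103/435 c=121/58 d=-421/870
  seg 3: a=-1 b=1001/435 c=-237/290 d=79/870
S(11/4) = 529/640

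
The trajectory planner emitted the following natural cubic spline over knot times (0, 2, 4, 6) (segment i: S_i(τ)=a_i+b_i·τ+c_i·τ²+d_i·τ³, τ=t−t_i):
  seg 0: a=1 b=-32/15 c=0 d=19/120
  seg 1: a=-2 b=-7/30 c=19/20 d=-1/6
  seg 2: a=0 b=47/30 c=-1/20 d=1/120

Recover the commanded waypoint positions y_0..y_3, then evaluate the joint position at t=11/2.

y_0 = S_0(0) = a_0 = 1
y_1 = S_1(0) = a_1 = -2
y_2 = S_2(0) = a_2 = 0
y_3 = S_2(2) = 3
t_q=11/2 is in segment 2 (τ=3/2); S_2(τ)=145/64

y_0=1 y_1=-2 y_2=0 y_3=3
S(11/2) = 145/64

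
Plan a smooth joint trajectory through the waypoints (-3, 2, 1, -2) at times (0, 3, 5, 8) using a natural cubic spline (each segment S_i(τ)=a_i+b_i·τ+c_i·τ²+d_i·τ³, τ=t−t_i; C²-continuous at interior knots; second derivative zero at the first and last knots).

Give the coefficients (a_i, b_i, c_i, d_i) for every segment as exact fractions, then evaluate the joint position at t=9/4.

Δ: Δ0=5/3, Δ1=-1/2, Δ2=-1
row 1: diag=10, rhs=-13; c'=1/5, d'=-13/10
row 2: denom=10−2·1/5=48/5; d'=(-3−2·-13/10)/(48/5)=-1/24
back: M2=-1/24
back: M1=-13/10−1/5·-1/24=-31/24
M: M0=0, M1=-31/24, M2=-1/24, M3=0
seg 0: a=-3, c=M0/2=0, d=(M1−M0)/(6·3)=-31/432, b=Δ0−h0·(2M0+M1)/6=37/16
seg 1: a=2, c=M1/2=-31/48, d=(M2−M1)/(6·2)=5/48, b=Δ1−h1·(2M1+M2)/6=3/8
seg 2: a=1, c=M2/2=-1/48, d=(M3−M2)/(6·3)=1/432, b=Δ2−h2·(2M2+M3)/6=-23/24
t_q=9/4 → seg 0, τ=9/4; S=-3+37/16·τ+0·τ²+-31/432·τ³=1419/1024

  seg 0: a=-3 b=37/16 c=0 d=-31/432
  seg 1: a=2 b=3/8 c=-31/48 d=5/48
  seg 2: a=1 b=-23/24 c=-1/48 d=1/432
S(9/4) = 1419/1024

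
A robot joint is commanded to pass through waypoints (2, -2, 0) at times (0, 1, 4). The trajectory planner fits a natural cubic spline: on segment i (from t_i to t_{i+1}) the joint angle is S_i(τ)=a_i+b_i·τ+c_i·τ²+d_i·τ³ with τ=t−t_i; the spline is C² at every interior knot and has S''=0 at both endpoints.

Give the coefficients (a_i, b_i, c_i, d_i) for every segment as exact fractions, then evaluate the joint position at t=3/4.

  seg 0: a=2 b=-55/12 c=0 d=7/12
  seg 1: a=-2 b=-17/6 c=7/4 d=-7/36
S(3/4) = -305/256

Δ: Δ0=-4, Δ1=2/3
row 1: diag=8, rhs=28; c'=3/8, d'=7/2
back: M1=7/2
M: M0=0, M1=7/2, M2=0
seg 0: a=2, c=M0/2=0, d=(M1−M0)/(6·1)=7/12, b=Δ0−h0·(2M0+M1)/6=-55/12
seg 1: a=-2, c=M1/2=7/4, d=(M2−M1)/(6·3)=-7/36, b=Δ1−h1·(2M1+M2)/6=-17/6
t_q=3/4 → seg 0, τ=3/4; S=2+-55/12·τ+0·τ²+7/12·τ³=-305/256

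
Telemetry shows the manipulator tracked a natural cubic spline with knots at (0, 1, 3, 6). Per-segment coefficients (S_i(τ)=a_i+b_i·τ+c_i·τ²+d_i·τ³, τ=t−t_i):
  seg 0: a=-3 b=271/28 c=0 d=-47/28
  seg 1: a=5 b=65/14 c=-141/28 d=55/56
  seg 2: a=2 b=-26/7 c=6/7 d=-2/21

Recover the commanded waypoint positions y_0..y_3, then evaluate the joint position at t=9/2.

y_0 = S_0(0) = a_0 = -3
y_1 = S_1(0) = a_1 = 5
y_2 = S_2(0) = a_2 = 2
y_3 = S_2(3) = -4
t_q=9/2 is in segment 2 (τ=3/2); S_2(τ)=-55/28

y_0=-3 y_1=5 y_2=2 y_3=-4
S(9/2) = -55/28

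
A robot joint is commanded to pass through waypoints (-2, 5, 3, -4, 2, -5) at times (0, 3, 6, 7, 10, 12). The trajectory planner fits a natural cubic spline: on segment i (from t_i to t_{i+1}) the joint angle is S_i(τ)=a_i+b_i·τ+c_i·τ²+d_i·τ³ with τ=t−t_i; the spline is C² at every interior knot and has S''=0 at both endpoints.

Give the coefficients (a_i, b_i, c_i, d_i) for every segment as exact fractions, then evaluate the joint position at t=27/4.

  seg 0: a=-2 b=9433/4038 c=0 d=-11/36342
  seg 1: a=5 b=4700/2019 c=-11/4038 d=-12059/36342
  seg 2: a=3 b=-26843/4038 c=-6035/2019 d=3549/1346
  seg 3: a=-4 b=-9521/2019 c=19871/4038 d=-32495/36342
  seg 4: a=2 b=2699/4038 c=-2104/673 d=1052/2019
S(27/4) = -220073/86144

Δ: Δ0=7/3, Δ1=-2/3, Δ2=-7, Δ3=2, Δ4=-7/2
row 1: diag=12, rhs=-18; c'=1/4, d'=-3/2
row 2: denom=8−3·1/4=29/4; d'=(-38−3·-3/2)/(29/4)=-134/29
row 3: denom=8−1·4/29=228/29; d'=(54−1·-134/29)/(228/29)=425/57
row 4: denom=10−3·29/76=673/76; d'=(-33−3·425/57)/(673/76)=-4208/673
back: M4=-4208/673
back: M3=425/57−29/76·-4208/673=19871/2019
back: M2=-134/29−4/29·19871/2019=-12070/2019
back: M1=-3/2−1/4·-12070/2019=-11/2019
M: M0=0, M1=-11/2019, M2=-12070/2019, M3=19871/2019, M4=-4208/673, M5=0
seg 0: a=-2, c=M0/2=0, d=(M1−M0)/(6·3)=-11/36342, b=Δ0−h0·(2M0+M1)/6=9433/4038
seg 1: a=5, c=M1/2=-11/4038, d=(M2−M1)/(6·3)=-12059/36342, b=Δ1−h1·(2M1+M2)/6=4700/2019
seg 2: a=3, c=M2/2=-6035/2019, d=(M3−M2)/(6·1)=3549/1346, b=Δ2−h2·(2M2+M3)/6=-26843/4038
seg 3: a=-4, c=M3/2=19871/4038, d=(M4−M3)/(6·3)=-32495/36342, b=Δ3−h3·(2M3+M4)/6=-9521/2019
seg 4: a=2, c=M4/2=-2104/673, d=(M5−M4)/(6·2)=1052/2019, b=Δ4−h4·(2M4+M5)/6=2699/4038
t_q=27/4 → seg 2, τ=3/4; S=3+-26843/4038·τ+-6035/2019·τ²+3549/1346·τ³=-220073/86144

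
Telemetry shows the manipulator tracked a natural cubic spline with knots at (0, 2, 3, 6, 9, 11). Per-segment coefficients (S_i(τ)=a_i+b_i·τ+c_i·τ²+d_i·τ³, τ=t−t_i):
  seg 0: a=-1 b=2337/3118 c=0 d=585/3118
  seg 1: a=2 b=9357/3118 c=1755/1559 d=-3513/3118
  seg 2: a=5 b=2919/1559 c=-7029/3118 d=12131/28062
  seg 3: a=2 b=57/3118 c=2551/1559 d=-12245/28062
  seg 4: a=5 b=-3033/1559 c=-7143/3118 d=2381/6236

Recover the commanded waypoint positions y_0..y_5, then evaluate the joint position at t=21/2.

y_0 = S_0(0) = a_0 = -1
y_1 = S_1(0) = a_1 = 2
y_2 = S_2(0) = a_2 = 5
y_3 = S_3(0) = a_3 = 2
y_4 = S_4(0) = a_4 = 5
y_5 = S_4(2) = -5
t_q=21/2 is in segment 4 (τ=3/2); S_4(τ)=-89005/49888

y_0=-1 y_1=2 y_2=5 y_3=2 y_4=5 y_5=-5
S(21/2) = -89005/49888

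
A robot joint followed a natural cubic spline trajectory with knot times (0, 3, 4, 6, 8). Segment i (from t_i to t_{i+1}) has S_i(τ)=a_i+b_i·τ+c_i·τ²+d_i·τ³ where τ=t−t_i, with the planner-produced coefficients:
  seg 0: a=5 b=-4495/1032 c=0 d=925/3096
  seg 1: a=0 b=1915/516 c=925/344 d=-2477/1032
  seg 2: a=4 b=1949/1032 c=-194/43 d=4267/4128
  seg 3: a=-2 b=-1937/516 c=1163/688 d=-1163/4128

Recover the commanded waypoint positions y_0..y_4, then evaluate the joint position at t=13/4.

y_0=5 y_1=0 y_2=4 y_3=-2 y_4=-5
S(13/4) = 23301/22016

y_0 = S_0(0) = a_0 = 5
y_1 = S_1(0) = a_1 = 0
y_2 = S_2(0) = a_2 = 4
y_3 = S_3(0) = a_3 = -2
y_4 = S_3(2) = -5
t_q=13/4 is in segment 1 (τ=1/4); S_1(τ)=23301/22016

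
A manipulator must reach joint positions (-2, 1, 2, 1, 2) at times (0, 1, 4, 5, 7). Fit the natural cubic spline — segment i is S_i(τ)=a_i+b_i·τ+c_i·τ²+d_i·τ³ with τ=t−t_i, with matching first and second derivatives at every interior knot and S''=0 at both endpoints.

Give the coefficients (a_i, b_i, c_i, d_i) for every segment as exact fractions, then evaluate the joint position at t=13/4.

Δ: Δ0=3, Δ1=1/3, Δ2=-1, Δ3=1/2
row 1: diag=8, rhs=-16; c'=3/8, d'=-2
row 2: denom=8−3·3/8=55/8; d'=(-8−3·-2)/(55/8)=-16/55
row 3: denom=6−1·8/55=322/55; d'=(9−1·-16/55)/(322/55)=73/46
back: M3=73/46
back: M2=-16/55−8/55·73/46=-12/23
back: M1=-2−3/8·-12/23=-83/46
M: M0=0, M1=-83/46, M2=-12/23, M3=73/46, M4=0
seg 0: a=-2, c=M0/2=0, d=(M1−M0)/(6·1)=-83/276, b=Δ0−h0·(2M0+M1)/6=911/276
seg 1: a=1, c=M1/2=-83/92, d=(M2−M1)/(6·3)=59/828, b=Δ1−h1·(2M1+M2)/6=331/138
seg 2: a=2, c=M2/2=-6/23, d=(M3−M2)/(6·1)=97/276, b=Δ2−h2·(2M2+M3)/6=-301/276
seg 3: a=1, c=M3/2=73/92, d=(M4−M3)/(6·2)=-73/552, b=Δ3−h3·(2M3+M4)/6=-77/138
t_q=13/4 → seg 1, τ=9/4; S=1+331/138·τ+-83/92·τ²+59/828·τ³=15551/5888

  seg 0: a=-2 b=911/276 c=0 d=-83/276
  seg 1: a=1 b=331/138 c=-83/92 d=59/828
  seg 2: a=2 b=-301/276 c=-6/23 d=97/276
  seg 3: a=1 b=-77/138 c=73/92 d=-73/552
S(13/4) = 15551/5888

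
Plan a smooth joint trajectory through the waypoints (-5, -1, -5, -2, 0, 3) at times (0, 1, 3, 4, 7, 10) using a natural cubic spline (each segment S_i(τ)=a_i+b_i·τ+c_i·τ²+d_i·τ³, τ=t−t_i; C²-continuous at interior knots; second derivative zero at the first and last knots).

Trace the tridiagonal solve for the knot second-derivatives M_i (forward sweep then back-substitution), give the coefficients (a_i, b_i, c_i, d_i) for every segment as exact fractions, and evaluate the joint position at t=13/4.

  seg 0: a=-5 b=3709/678 c=0 d=-997/678
  seg 1: a=-1 b=359/339 c=-997/226 d=977/678
  seg 2: a=-5 b=239/339 c=957/226 d=-1315/678
  seg 3: a=-2 b=2275/678 c=-179/113 d=1399/6102
  seg 4: a=0 b=14/339 c=325/678 d=-325/6102
S(13/4) = -66381/14464

Δ: Δ0=4, Δ1=-2, Δ2=3, Δ3=2/3, Δ4=1
row 1: diag=6, rhs=-36; c'=1/3, d'=-6
row 2: denom=6−2·1/3=16/3; d'=(30−2·-6)/(16/3)=63/8
row 3: denom=8−1·3/16=125/16; d'=(-14−1·63/8)/(125/16)=-14/5
row 4: denom=12−3·48/125=1356/125; d'=(2−3·-14/5)/(1356/125)=325/339
back: M4=325/339
back: M3=-14/5−48/125·325/339=-358/113
back: M2=63/8−3/16·-358/113=957/113
back: M1=-6−1/3·957/113=-997/113
M: M0=0, M1=-997/113, M2=957/113, M3=-358/113, M4=325/339, M5=0
seg 0: a=-5, c=M0/2=0, d=(M1−M0)/(6·1)=-997/678, b=Δ0−h0·(2M0+M1)/6=3709/678
seg 1: a=-1, c=M1/2=-997/226, d=(M2−M1)/(6·2)=977/678, b=Δ1−h1·(2M1+M2)/6=359/339
seg 2: a=-5, c=M2/2=957/226, d=(M3−M2)/(6·1)=-1315/678, b=Δ2−h2·(2M2+M3)/6=239/339
seg 3: a=-2, c=M3/2=-179/113, d=(M4−M3)/(6·3)=1399/6102, b=Δ3−h3·(2M3+M4)/6=2275/678
seg 4: a=0, c=M4/2=325/678, d=(M5−M4)/(6·3)=-325/6102, b=Δ4−h4·(2M4+M5)/6=14/339
t_q=13/4 → seg 2, τ=1/4; S=-5+239/339·τ+957/226·τ²+-1315/678·τ³=-66381/14464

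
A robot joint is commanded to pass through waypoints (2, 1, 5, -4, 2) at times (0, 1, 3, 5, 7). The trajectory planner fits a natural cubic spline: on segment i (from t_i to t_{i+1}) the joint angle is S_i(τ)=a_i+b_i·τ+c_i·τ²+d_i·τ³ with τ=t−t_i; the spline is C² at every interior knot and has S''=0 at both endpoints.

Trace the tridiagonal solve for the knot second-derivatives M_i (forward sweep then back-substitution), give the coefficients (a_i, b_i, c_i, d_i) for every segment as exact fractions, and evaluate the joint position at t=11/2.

  seg 0: a=2 b=-321/164 c=0 d=157/164
  seg 1: a=1 b=75/82 c=471/164 d=-191/164
  seg 2: a=5 b=-129/82 c=-675/164 d=435/328
  seg 3: a=-4 b=-87/41 c=315/82 d=-105/164
S(11/2) = -5485/1312

Δ: Δ0=-1, Δ1=2, Δ2=-9/2, Δ3=3
row 1: diag=6, rhs=18; c'=1/3, d'=3
row 2: denom=8−2·1/3=22/3; d'=(-39−2·3)/(22/3)=-135/22
row 3: denom=8−2·3/11=82/11; d'=(45−2·-135/22)/(82/11)=315/41
back: M3=315/41
back: M2=-135/22−3/11·315/41=-675/82
back: M1=3−1/3·-675/82=471/82
M: M0=0, M1=471/82, M2=-675/82, M3=315/41, M4=0
seg 0: a=2, c=M0/2=0, d=(M1−M0)/(6·1)=157/164, b=Δ0−h0·(2M0+M1)/6=-321/164
seg 1: a=1, c=M1/2=471/164, d=(M2−M1)/(6·2)=-191/164, b=Δ1−h1·(2M1+M2)/6=75/82
seg 2: a=5, c=M2/2=-675/164, d=(M3−M2)/(6·2)=435/328, b=Δ2−h2·(2M2+M3)/6=-129/82
seg 3: a=-4, c=M3/2=315/82, d=(M4−M3)/(6·2)=-105/164, b=Δ3−h3·(2M3+M4)/6=-87/41
t_q=11/2 → seg 3, τ=1/2; S=-4+-87/41·τ+315/82·τ²+-105/164·τ³=-5485/1312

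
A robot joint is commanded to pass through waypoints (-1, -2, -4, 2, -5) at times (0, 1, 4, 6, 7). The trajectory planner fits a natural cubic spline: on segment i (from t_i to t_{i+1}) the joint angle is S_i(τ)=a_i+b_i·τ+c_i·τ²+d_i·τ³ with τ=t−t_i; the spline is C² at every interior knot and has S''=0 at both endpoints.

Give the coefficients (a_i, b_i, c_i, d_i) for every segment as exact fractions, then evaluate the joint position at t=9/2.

Δ: Δ0=-1, Δ1=-2/3, Δ2=3, Δ3=-7
row 1: diag=8, rhs=2; c'=3/8, d'=1/4
row 2: denom=10−3·3/8=71/8; d'=(22−3·1/4)/(71/8)=170/71
row 3: denom=6−2·16/71=394/71; d'=(-60−2·170/71)/(394/71)=-2300/197
back: M3=-2300/197
back: M2=170/71−16/71·-2300/197=990/197
back: M1=1/4−3/8·990/197=-322/197
M: M0=0, M1=-322/197, M2=990/197, M3=-2300/197, M4=0
seg 0: a=-1, c=M0/2=0, d=(M1−M0)/(6·1)=-161/591, b=Δ0−h0·(2M0+M1)/6=-430/591
seg 1: a=-2, c=M1/2=-161/197, d=(M2−M1)/(6·3)=656/1773, b=Δ1−h1·(2M1+M2)/6=-913/591
seg 2: a=-4, c=M2/2=495/197, d=(M3−M2)/(6·2)=-1645/1182, b=Δ2−h2·(2M2+M3)/6=2093/591
seg 3: a=2, c=M3/2=-1150/197, d=(M4−M3)/(6·1)=1150/591, b=Δ3−h3·(2M3+M4)/6=-1837/591
t_q=9/2 → seg 2, τ=1/2; S=-4+2093/591·τ+495/197·τ²+-1645/1182·τ³=-5595/3152

  seg 0: a=-1 b=-430/591 c=0 d=-161/591
  seg 1: a=-2 b=-913/591 c=-161/197 d=656/1773
  seg 2: a=-4 b=2093/591 c=495/197 d=-1645/1182
  seg 3: a=2 b=-1837/591 c=-1150/197 d=1150/591
S(9/2) = -5595/3152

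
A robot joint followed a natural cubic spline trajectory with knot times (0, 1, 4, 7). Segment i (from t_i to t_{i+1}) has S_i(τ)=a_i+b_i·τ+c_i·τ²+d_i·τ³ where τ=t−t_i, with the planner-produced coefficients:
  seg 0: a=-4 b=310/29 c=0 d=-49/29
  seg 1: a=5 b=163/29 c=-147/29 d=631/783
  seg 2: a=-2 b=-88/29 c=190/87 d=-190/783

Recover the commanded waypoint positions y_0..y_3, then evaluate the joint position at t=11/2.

y_0=-4 y_1=5 y_2=-2 y_3=2
S(11/2) = -285/116

y_0 = S_0(0) = a_0 = -4
y_1 = S_1(0) = a_1 = 5
y_2 = S_2(0) = a_2 = -2
y_3 = S_2(3) = 2
t_q=11/2 is in segment 2 (τ=3/2); S_2(τ)=-285/116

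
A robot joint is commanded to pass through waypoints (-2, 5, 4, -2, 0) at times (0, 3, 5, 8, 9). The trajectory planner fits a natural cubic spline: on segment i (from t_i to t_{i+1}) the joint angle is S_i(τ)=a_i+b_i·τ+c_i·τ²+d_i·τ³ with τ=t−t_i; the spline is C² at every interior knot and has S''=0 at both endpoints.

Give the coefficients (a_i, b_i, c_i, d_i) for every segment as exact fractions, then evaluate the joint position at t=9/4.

Δ: Δ0=7/3, Δ1=-1/2, Δ2=-2, Δ3=2
row 1: diag=10, rhs=-17; c'=1/5, d'=-17/10
row 2: denom=10−2·1/5=48/5; d'=(-9−2·-17/10)/(48/5)=-7/12
row 3: denom=8−3·5/16=113/16; d'=(24−3·-7/12)/(113/16)=412/113
back: M3=412/113
back: M2=-7/12−5/16·412/113=-584/339
back: M1=-17/10−1/5·-584/339=-919/678
M: M0=0, M1=-919/678, M2=-584/339, M3=412/113, M4=0
seg 0: a=-2, c=M0/2=0, d=(M1−M0)/(6·3)=-919/12204, b=Δ0−h0·(2M0+M1)/6=1361/452
seg 1: a=5, c=M1/2=-919/1356, d=(M2−M1)/(6·2)=-83/2712, b=Δ1−h1·(2M1+M2)/6=221/226
seg 2: a=4, c=M2/2=-292/339, d=(M3−M2)/(6·3)=910/3051, b=Δ2−h2·(2M2+M3)/6=-712/339
seg 3: a=-2, c=M3/2=206/113, d=(M4−M3)/(6·1)=-206/339, b=Δ3−h3·(2M3+M4)/6=266/339
t_q=9/4 → seg 0, τ=9/4; S=-2+1361/452·τ+0·τ²+-919/12204·τ³=113315/28928

  seg 0: a=-2 b=1361/452 c=0 d=-919/12204
  seg 1: a=5 b=221/226 c=-919/1356 d=-83/2712
  seg 2: a=4 b=-712/339 c=-292/339 d=910/3051
  seg 3: a=-2 b=266/339 c=206/113 d=-206/339
S(9/4) = 113315/28928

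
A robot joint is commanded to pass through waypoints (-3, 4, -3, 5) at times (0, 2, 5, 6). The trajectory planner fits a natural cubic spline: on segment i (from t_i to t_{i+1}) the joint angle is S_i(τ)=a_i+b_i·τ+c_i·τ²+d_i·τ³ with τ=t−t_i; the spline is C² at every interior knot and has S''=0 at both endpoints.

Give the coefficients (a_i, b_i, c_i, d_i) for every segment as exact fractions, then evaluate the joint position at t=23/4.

  seg 0: a=-3 b=2423/426 c=0 d=-233/426
  seg 1: a=4 b=-373/426 c=-233/71 d=397/426
  seg 2: a=-3 b=979/213 c=725/142 d=-725/426
S(23/4) = 23639/9088

Δ: Δ0=7/2, Δ1=-7/3, Δ2=8
row 1: diag=10, rhs=-35; c'=3/10, d'=-7/2
row 2: denom=8−3·3/10=71/10; d'=(62−3·-7/2)/(71/10)=725/71
back: M2=725/71
back: M1=-7/2−3/10·725/71=-466/71
M: M0=0, M1=-466/71, M2=725/71, M3=0
seg 0: a=-3, c=M0/2=0, d=(M1−M0)/(6·2)=-233/426, b=Δ0−h0·(2M0+M1)/6=2423/426
seg 1: a=4, c=M1/2=-233/71, d=(M2−M1)/(6·3)=397/426, b=Δ1−h1·(2M1+M2)/6=-373/426
seg 2: a=-3, c=M2/2=725/142, d=(M3−M2)/(6·1)=-725/426, b=Δ2−h2·(2M2+M3)/6=979/213
t_q=23/4 → seg 2, τ=3/4; S=-3+979/213·τ+725/142·τ²+-725/426·τ³=23639/9088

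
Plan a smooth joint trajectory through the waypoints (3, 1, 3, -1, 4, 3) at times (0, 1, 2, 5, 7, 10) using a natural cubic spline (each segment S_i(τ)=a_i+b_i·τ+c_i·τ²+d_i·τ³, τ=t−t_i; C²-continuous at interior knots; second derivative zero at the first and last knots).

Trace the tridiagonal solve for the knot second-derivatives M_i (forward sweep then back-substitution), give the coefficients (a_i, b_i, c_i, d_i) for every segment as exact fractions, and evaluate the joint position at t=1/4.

Δ: Δ0=-2, Δ1=2, Δ2=-4/3, Δ3=5/2, Δ4=-1/3
row 1: diag=4, rhs=24; c'=1/4, d'=6
row 2: denom=8−1·1/4=31/4; d'=(-20−1·6)/(31/4)=-104/31
row 3: denom=10−3·12/31=274/31; d'=(23−3·-104/31)/(274/31)=1025/274
row 4: denom=10−2·31/137=1308/137; d'=(-17−2·1025/274)/(1308/137)=-559/218
back: M4=-559/218
back: M3=1025/274−31/137·-559/218=471/109
back: M2=-104/31−12/31·471/109=-548/109
back: M1=6−1/4·-548/109=791/109
M: M0=0, M1=791/109, M2=-548/109, M3=471/109, M4=-559/218, M5=0
seg 0: a=3, c=M0/2=0, d=(M1−M0)/(6·1)=791/654, b=Δ0−h0·(2M0+M1)/6=-2099/654
seg 1: a=1, c=M1/2=791/218, d=(M2−M1)/(6·1)=-1339/654, b=Δ1−h1·(2M1+M2)/6=137/327
seg 2: a=3, c=M2/2=-274/109, d=(M3−M2)/(6·3)=1019/1962, b=Δ2−h2·(2M2+M3)/6=1003/654
seg 3: a=-1, c=M3/2=471/218, d=(M4−M3)/(6·2)=-1501/2616, b=Δ3−h3·(2M3+M4)/6=155/327
seg 4: a=4, c=M4/2=-559/436, d=(M5−M4)/(6·3)=559/3924, b=Δ4−h4·(2M4+M5)/6=1459/654
t_q=1/4 → seg 0, τ=1/4; S=3+-2099/654·τ+0·τ²+791/654·τ³=30925/13952

  seg 0: a=3 b=-2099/654 c=0 d=791/654
  seg 1: a=1 b=137/327 c=791/218 d=-1339/654
  seg 2: a=3 b=1003/654 c=-274/109 d=1019/1962
  seg 3: a=-1 b=155/327 c=471/218 d=-1501/2616
  seg 4: a=4 b=1459/654 c=-559/436 d=559/3924
S(1/4) = 30925/13952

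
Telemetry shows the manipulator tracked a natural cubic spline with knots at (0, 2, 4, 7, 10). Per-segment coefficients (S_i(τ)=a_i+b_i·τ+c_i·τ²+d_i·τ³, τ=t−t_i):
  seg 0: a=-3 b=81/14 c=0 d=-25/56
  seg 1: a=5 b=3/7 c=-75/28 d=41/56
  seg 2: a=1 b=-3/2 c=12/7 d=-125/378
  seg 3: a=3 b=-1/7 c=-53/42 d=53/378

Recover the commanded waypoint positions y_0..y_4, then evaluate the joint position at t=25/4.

y_0 = S_0(0) = a_0 = -3
y_1 = S_1(0) = a_1 = 5
y_2 = S_2(0) = a_2 = 1
y_3 = S_3(0) = a_3 = 3
y_4 = S_3(3) = -5
t_q=25/4 is in segment 2 (τ=9/4); S_2(τ)=2273/896

y_0=-3 y_1=5 y_2=1 y_3=3 y_4=-5
S(25/4) = 2273/896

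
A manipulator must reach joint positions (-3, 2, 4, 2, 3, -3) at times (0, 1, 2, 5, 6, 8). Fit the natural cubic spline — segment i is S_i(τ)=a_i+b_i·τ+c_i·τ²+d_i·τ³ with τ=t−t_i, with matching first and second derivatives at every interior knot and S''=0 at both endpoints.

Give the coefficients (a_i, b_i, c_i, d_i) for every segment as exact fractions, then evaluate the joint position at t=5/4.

  seg 0: a=-3 b=21011/3723 c=0 d=-2396/3723
  seg 1: a=2 b=13823/3723 c=-2396/1241 d=811/3723
  seg 2: a=4 b=1880/3723 c=-1585/1241 d=3301/11169
  seg 3: a=2 b=3059/3723 c=1716/1241 d=-4484/3723
  seg 4: a=3 b=-97/3723 c=-2768/1241 d=1384/3723
S(5/4) = 223257/79424

Δ: Δ0=5, Δ1=2, Δ2=-2/3, Δ3=1, Δ4=-3
row 1: diag=4, rhs=-18; c'=1/4, d'=-9/2
row 2: denom=8−1·1/4=31/4; d'=(-16−1·-9/2)/(31/4)=-46/31
row 3: denom=8−3·12/31=212/31; d'=(10−3·-46/31)/(212/31)=112/53
row 4: denom=6−1·31/212=1241/212; d'=(-24−1·112/53)/(1241/212)=-5536/1241
back: M4=-5536/1241
back: M3=112/53−31/212·-5536/1241=3432/1241
back: M2=-46/31−12/31·3432/1241=-3170/1241
back: M1=-9/2−1/4·-3170/1241=-4792/1241
M: M0=0, M1=-4792/1241, M2=-3170/1241, M3=3432/1241, M4=-5536/1241, M5=0
seg 0: a=-3, c=M0/2=0, d=(M1−M0)/(6·1)=-2396/3723, b=Δ0−h0·(2M0+M1)/6=21011/3723
seg 1: a=2, c=M1/2=-2396/1241, d=(M2−M1)/(6·1)=811/3723, b=Δ1−h1·(2M1+M2)/6=13823/3723
seg 2: a=4, c=M2/2=-1585/1241, d=(M3−M2)/(6·3)=3301/11169, b=Δ2−h2·(2M2+M3)/6=1880/3723
seg 3: a=2, c=M3/2=1716/1241, d=(M4−M3)/(6·1)=-4484/3723, b=Δ3−h3·(2M3+M4)/6=3059/3723
seg 4: a=3, c=M4/2=-2768/1241, d=(M5−M4)/(6·2)=1384/3723, b=Δ4−h4·(2M4+M5)/6=-97/3723
t_q=5/4 → seg 1, τ=1/4; S=2+13823/3723·τ+-2396/1241·τ²+811/3723·τ³=223257/79424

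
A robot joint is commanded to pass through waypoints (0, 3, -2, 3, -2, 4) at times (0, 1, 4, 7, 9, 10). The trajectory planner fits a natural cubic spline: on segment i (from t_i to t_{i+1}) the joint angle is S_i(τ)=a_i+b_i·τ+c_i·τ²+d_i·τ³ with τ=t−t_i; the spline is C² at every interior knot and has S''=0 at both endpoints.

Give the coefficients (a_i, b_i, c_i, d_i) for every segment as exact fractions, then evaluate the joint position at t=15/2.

Δ: Δ0=3, Δ1=-5/3, Δ2=5/3, Δ3=-5/2, Δ4=6
row 1: diag=8, rhs=-28; c'=3/8, d'=-7/2
row 2: denom=12−3·3/8=87/8; d'=(20−3·-7/2)/(87/8)=244/87
row 3: denom=10−3·8/29=266/29; d'=(-25−3·244/87)/(266/29)=-51/14
row 4: denom=6−2·29/133=740/133; d'=(51−2·-51/14)/(740/133)=1938/185
back: M4=1938/185
back: M3=-51/14−29/133·1938/185=-2193/370
back: M2=244/87−8/29·-2193/370=2464/555
back: M1=-7/2−3/8·2464/555=-1911/370
M: M0=0, M1=-1911/370, M2=2464/555, M3=-2193/370, M4=1938/185, M5=0
seg 0: a=0, c=M0/2=0, d=(M1−M0)/(6·1)=-637/740, b=Δ0−h0·(2M0+M1)/6=2857/740
seg 1: a=3, c=M1/2=-1911/740, d=(M2−M1)/(6·3)=10661/19980, b=Δ1−h1·(2M1+M2)/6=473/370
seg 2: a=-2, c=M2/2=1232/555, d=(M3−M2)/(6·3)=-311/540, b=Δ2−h2·(2M2+M3)/6=141/740
seg 3: a=3, c=M3/2=-2193/740, d=(M4−M3)/(6·2)=2023/1480, b=Δ3−h3·(2M3+M4)/6=-151/74
seg 4: a=-2, c=M4/2=969/185, d=(M5−M4)/(6·1)=-323/185, b=Δ4−h4·(2M4+M5)/6=464/185
t_q=15/2 → seg 3, τ=1/2; S=3+-151/74·τ+-2193/740·τ²+2023/1480·τ³=16691/11840

  seg 0: a=0 b=2857/740 c=0 d=-637/740
  seg 1: a=3 b=473/370 c=-1911/740 d=10661/19980
  seg 2: a=-2 b=141/740 c=1232/555 d=-311/540
  seg 3: a=3 b=-151/74 c=-2193/740 d=2023/1480
  seg 4: a=-2 b=464/185 c=969/185 d=-323/185
S(15/2) = 16691/11840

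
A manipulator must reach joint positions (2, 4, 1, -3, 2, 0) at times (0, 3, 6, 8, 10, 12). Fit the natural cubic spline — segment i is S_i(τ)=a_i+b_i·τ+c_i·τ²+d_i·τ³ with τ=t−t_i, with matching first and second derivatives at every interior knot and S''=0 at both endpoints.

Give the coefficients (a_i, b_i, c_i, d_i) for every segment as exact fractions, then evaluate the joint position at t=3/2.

Δ: Δ0=2/3, Δ1=-1, Δ2=-2, Δ3=5/2, Δ4=-1
row 1: diag=12, rhs=-10; c'=1/4, d'=-5/6
row 2: denom=10−3·1/4=37/4; d'=(-6−3·-5/6)/(37/4)=-14/37
row 3: denom=8−2·8/37=280/37; d'=(27−2·-14/37)/(280/37)=1027/280
row 4: denom=8−2·37/140=523/70; d'=(-21−2·1027/280)/(523/70)=-3967/1046
back: M4=-3967/1046
back: M3=1027/280−37/140·-3967/1046=4885/1046
back: M2=-14/37−8/37·4885/1046=-726/523
back: M1=-5/6−1/4·-726/523=-763/1569
M: M0=0, M1=-763/1569, M2=-726/523, M3=4885/1046, M4=-3967/1046, M5=0
seg 0: a=2, c=M0/2=0, d=(M1−M0)/(6·3)=-763/28242, b=Δ0−h0·(2M0+M1)/6=2855/3138
seg 1: a=4, c=M1/2=-763/3138, d=(M2−M1)/(6·3)=-1415/28242, b=Δ1−h1·(2M1+M2)/6=283/1569
seg 2: a=1, c=M2/2=-363/523, d=(M3−M2)/(6·2)=6337/12552, b=Δ2−h2·(2M2+M3)/6=-8257/3138
seg 3: a=-3, c=M3/2=4885/2092, d=(M4−M3)/(6·2)=-2213/3138, b=Δ3−h3·(2M3+M4)/6=1021/1569
seg 4: a=2, c=M4/2=-3967/2092, d=(M5−M4)/(6·2)=3967/12552, b=Δ4−h4·(2M4+M5)/6=2398/1569
t_q=3/2 → seg 0, τ=3/2; S=2+2855/3138·τ+0·τ²+-763/28242·τ³=27393/8368

  seg 0: a=2 b=2855/3138 c=0 d=-763/28242
  seg 1: a=4 b=283/1569 c=-763/3138 d=-1415/28242
  seg 2: a=1 b=-8257/3138 c=-363/523 d=6337/12552
  seg 3: a=-3 b=1021/1569 c=4885/2092 d=-2213/3138
  seg 4: a=2 b=2398/1569 c=-3967/2092 d=3967/12552
S(3/2) = 27393/8368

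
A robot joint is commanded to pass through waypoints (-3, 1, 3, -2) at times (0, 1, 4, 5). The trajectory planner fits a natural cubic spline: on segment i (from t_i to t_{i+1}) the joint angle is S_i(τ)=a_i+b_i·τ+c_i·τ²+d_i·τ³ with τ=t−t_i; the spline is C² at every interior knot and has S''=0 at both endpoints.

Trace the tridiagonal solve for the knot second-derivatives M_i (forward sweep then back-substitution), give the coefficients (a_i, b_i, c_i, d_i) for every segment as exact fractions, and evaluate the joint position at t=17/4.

Δ: Δ0=4, Δ1=2/3, Δ2=-5
row 1: diag=8, rhs=-20; c'=3/8, d'=-5/2
row 2: denom=8−3·3/8=55/8; d'=(-34−3·-5/2)/(55/8)=-212/55
back: M2=-212/55
back: M1=-5/2−3/8·-212/55=-58/55
M: M0=0, M1=-58/55, M2=-212/55, M3=0
seg 0: a=-3, c=M0/2=0, d=(M1−M0)/(6·1)=-29/165, b=Δ0−h0·(2M0+M1)/6=689/165
seg 1: a=1, c=M1/2=-29/55, d=(M2−M1)/(6·3)=-7/45, b=Δ1−h1·(2M1+M2)/6=602/165
seg 2: a=3, c=M2/2=-106/55, d=(M3−M2)/(6·1)=106/165, b=Δ2−h2·(2M2+M3)/6=-613/165
t_q=17/4 → seg 2, τ=1/4; S=3+-613/165·τ+-106/55·τ²+106/165·τ³=3451/1760

  seg 0: a=-3 b=689/165 c=0 d=-29/165
  seg 1: a=1 b=602/165 c=-29/55 d=-7/45
  seg 2: a=3 b=-613/165 c=-106/55 d=106/165
S(17/4) = 3451/1760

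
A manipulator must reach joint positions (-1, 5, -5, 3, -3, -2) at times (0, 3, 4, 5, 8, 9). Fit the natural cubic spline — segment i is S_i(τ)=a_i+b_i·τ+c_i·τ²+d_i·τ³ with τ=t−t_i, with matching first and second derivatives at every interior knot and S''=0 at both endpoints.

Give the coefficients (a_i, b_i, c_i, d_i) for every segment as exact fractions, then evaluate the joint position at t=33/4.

  seg 0: a=-1 b=4717/547 c=0 d=-3623/4923
  seg 1: a=5 b=-6152/547 c=-3623/547 d=4305/547
  seg 2: a=-5 b=-483/547 c=9292/547 d=-4433/547
  seg 3: a=3 b=4802/547 c=-4007/547 d=6125/4923
  seg 4: a=-3 b=-865/547 c=2118/547 d=-706/547
S(33/4) = -55549/17504

Δ: Δ0=2, Δ1=-10, Δ2=8, Δ3=-2, Δ4=1
row 1: diag=8, rhs=-72; c'=1/8, d'=-9
row 2: denom=4−1·1/8=31/8; d'=(108−1·-9)/(31/8)=936/31
row 3: denom=8−1·8/31=240/31; d'=(-60−1·936/31)/(240/31)=-233/20
row 4: denom=8−3·31/80=547/80; d'=(18−3·-233/20)/(547/80)=4236/547
back: M4=4236/547
back: M3=-233/20−31/80·4236/547=-8014/547
back: M2=936/31−8/31·-8014/547=18584/547
back: M1=-9−1/8·18584/547=-7246/547
M: M0=0, M1=-7246/547, M2=18584/547, M3=-8014/547, M4=4236/547, M5=0
seg 0: a=-1, c=M0/2=0, d=(M1−M0)/(6·3)=-3623/4923, b=Δ0−h0·(2M0+M1)/6=4717/547
seg 1: a=5, c=M1/2=-3623/547, d=(M2−M1)/(6·1)=4305/547, b=Δ1−h1·(2M1+M2)/6=-6152/547
seg 2: a=-5, c=M2/2=9292/547, d=(M3−M2)/(6·1)=-4433/547, b=Δ2−h2·(2M2+M3)/6=-483/547
seg 3: a=3, c=M3/2=-4007/547, d=(M4−M3)/(6·3)=6125/4923, b=Δ3−h3·(2M3+M4)/6=4802/547
seg 4: a=-3, c=M4/2=2118/547, d=(M5−M4)/(6·1)=-706/547, b=Δ4−h4·(2M4+M5)/6=-865/547
t_q=33/4 → seg 4, τ=1/4; S=-3+-865/547·τ+2118/547·τ²+-706/547·τ³=-55549/17504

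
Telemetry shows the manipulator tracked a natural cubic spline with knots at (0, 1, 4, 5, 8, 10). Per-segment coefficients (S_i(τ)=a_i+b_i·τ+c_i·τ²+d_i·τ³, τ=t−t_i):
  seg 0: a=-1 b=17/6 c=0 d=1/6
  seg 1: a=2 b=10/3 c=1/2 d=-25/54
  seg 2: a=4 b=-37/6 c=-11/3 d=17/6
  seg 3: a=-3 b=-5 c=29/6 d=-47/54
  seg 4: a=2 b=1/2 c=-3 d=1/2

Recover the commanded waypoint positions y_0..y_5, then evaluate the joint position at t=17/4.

y_0=-1 y_1=2 y_2=4 y_3=-3 y_4=2 y_5=-5
S(17/4) = 291/128

y_0 = S_0(0) = a_0 = -1
y_1 = S_1(0) = a_1 = 2
y_2 = S_2(0) = a_2 = 4
y_3 = S_3(0) = a_3 = -3
y_4 = S_4(0) = a_4 = 2
y_5 = S_4(2) = -5
t_q=17/4 is in segment 2 (τ=1/4); S_2(τ)=291/128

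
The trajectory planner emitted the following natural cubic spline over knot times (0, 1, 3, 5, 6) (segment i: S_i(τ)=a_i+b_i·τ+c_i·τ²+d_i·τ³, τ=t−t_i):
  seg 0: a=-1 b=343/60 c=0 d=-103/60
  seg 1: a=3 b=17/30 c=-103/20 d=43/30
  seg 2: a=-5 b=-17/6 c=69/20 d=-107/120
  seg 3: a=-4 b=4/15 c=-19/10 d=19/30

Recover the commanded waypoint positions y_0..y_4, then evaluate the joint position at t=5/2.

y_0 = S_0(0) = a_0 = -1
y_1 = S_1(0) = a_1 = 3
y_2 = S_2(0) = a_2 = -5
y_3 = S_3(0) = a_3 = -4
y_4 = S_3(1) = -5
t_q=5/2 is in segment 1 (τ=3/2); S_1(τ)=-29/10

y_0=-1 y_1=3 y_2=-5 y_3=-4 y_4=-5
S(5/2) = -29/10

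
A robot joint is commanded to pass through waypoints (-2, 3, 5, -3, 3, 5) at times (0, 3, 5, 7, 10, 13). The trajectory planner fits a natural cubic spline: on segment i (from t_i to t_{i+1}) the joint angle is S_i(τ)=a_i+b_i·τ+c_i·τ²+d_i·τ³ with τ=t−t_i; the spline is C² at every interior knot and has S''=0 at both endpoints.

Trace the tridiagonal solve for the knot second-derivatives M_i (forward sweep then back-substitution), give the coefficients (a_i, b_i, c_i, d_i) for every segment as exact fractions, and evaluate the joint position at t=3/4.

  seg 0: a=-2 b=1783/1326 c=0 d=427/11934
  seg 1: a=3 b=1532/663 c=427/1326 d=-108/221
  seg 2: a=5 b=-1502/663 c=-3461/1326 d=2311/2652
  seg 3: a=-3 b=-497/221 c=1736/663 d=-797/1989
  seg 4: a=3 b=584/221 c=-655/663 d=655/5967
S(3/4) = -27621/28288

Δ: Δ0=5/3, Δ1=1, Δ2=-4, Δ3=2, Δ4=2/3
row 1: diag=10, rhs=-4; c'=1/5, d'=-2/5
row 2: denom=8−2·1/5=38/5; d'=(-30−2·-2/5)/(38/5)=-73/19
row 3: denom=10−2·5/19=180/19; d'=(36−2·-73/19)/(180/19)=83/18
row 4: denom=12−3·19/60=221/20; d'=(-8−3·83/18)/(221/20)=-1310/663
back: M4=-1310/663
back: M3=83/18−19/60·-1310/663=3472/663
back: M2=-73/19−5/19·3472/663=-3461/663
back: M1=-2/5−1/5·-3461/663=427/663
M: M0=0, M1=427/663, M2=-3461/663, M3=3472/663, M4=-1310/663, M5=0
seg 0: a=-2, c=M0/2=0, d=(M1−M0)/(6·3)=427/11934, b=Δ0−h0·(2M0+M1)/6=1783/1326
seg 1: a=3, c=M1/2=427/1326, d=(M2−M1)/(6·2)=-108/221, b=Δ1−h1·(2M1+M2)/6=1532/663
seg 2: a=5, c=M2/2=-3461/1326, d=(M3−M2)/(6·2)=2311/2652, b=Δ2−h2·(2M2+M3)/6=-1502/663
seg 3: a=-3, c=M3/2=1736/663, d=(M4−M3)/(6·3)=-797/1989, b=Δ3−h3·(2M3+M4)/6=-497/221
seg 4: a=3, c=M4/2=-655/663, d=(M5−M4)/(6·3)=655/5967, b=Δ4−h4·(2M4+M5)/6=584/221
t_q=3/4 → seg 0, τ=3/4; S=-2+1783/1326·τ+0·τ²+427/11934·τ³=-27621/28288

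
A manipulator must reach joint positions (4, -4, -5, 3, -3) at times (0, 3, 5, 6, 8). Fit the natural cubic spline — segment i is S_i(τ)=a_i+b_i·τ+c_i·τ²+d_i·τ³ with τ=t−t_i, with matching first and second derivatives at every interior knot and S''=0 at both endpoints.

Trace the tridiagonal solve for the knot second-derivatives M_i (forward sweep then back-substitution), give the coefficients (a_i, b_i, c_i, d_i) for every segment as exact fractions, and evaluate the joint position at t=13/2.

  seg 0: a=4 b=-4349/1956 c=0 d=-289/5868
  seg 1: a=-4 b=-3475/978 c=-289/652 d=3853/3912
  seg 2: a=-5 b=3175/489 c=891/163 d=-1936/489
  seg 3: a=3 b=2713/489 c=-1045/163 d=1045/978
S(13/2) = 11227/2608

Δ: Δ0=-8/3, Δ1=-1/2, Δ2=8, Δ3=-3
row 1: diag=10, rhs=13; c'=1/5, d'=13/10
row 2: denom=6−2·1/5=28/5; d'=(51−2·13/10)/(28/5)=121/14
row 3: denom=6−1·5/28=163/28; d'=(-66−1·121/14)/(163/28)=-2090/163
back: M3=-2090/163
back: M2=121/14−5/28·-2090/163=1782/163
back: M1=13/10−1/5·1782/163=-289/326
M: M0=0, M1=-289/326, M2=1782/163, M3=-2090/163, M4=0
seg 0: a=4, c=M0/2=0, d=(M1−M0)/(6·3)=-289/5868, b=Δ0−h0·(2M0+M1)/6=-4349/1956
seg 1: a=-4, c=M1/2=-289/652, d=(M2−M1)/(6·2)=3853/3912, b=Δ1−h1·(2M1+M2)/6=-3475/978
seg 2: a=-5, c=M2/2=891/163, d=(M3−M2)/(6·1)=-1936/489, b=Δ2−h2·(2M2+M3)/6=3175/489
seg 3: a=3, c=M3/2=-1045/163, d=(M4−M3)/(6·2)=1045/978, b=Δ3−h3·(2M3+M4)/6=2713/489
t_q=13/2 → seg 3, τ=1/2; S=3+2713/489·τ+-1045/163·τ²+1045/978·τ³=11227/2608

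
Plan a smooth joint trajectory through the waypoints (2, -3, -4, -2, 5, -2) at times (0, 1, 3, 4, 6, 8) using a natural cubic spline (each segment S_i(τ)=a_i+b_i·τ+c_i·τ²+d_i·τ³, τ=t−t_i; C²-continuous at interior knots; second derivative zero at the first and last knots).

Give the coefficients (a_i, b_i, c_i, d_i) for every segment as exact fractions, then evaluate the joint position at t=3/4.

Δ: Δ0=-5, Δ1=-1/2, Δ2=2, Δ3=7/2, Δ4=-7/2
row 1: diag=6, rhs=27; c'=1/3, d'=9/2
row 2: denom=6−2·1/3=16/3; d'=(15−2·9/2)/(16/3)=9/8
row 3: denom=6−1·3/16=93/16; d'=(9−1·9/8)/(93/16)=42/31
row 4: denom=8−2·32/93=680/93; d'=(-42−2·42/31)/(680/93)=-2079/340
back: M4=-2079/340
back: M3=42/31−32/93·-2079/340=294/85
back: M2=9/8−3/16·294/85=81/170
back: M1=9/2−1/3·81/170=369/85
M: M0=0, M1=369/85, M2=81/170, M3=294/85, M4=-2079/340, M5=0
seg 0: a=2, c=M0/2=0, d=(M1−M0)/(6·1)=123/170, b=Δ0−h0·(2M0+M1)/6=-973/170
seg 1: a=-3, c=M1/2=369/170, d=(M2−M1)/(6·2)=-219/680, b=Δ1−h1·(2M1+M2)/6=-302/85
seg 2: a=-4, c=M2/2=81/340, d=(M3−M2)/(6·1)=169/340, b=Δ2−h2·(2M2+M3)/6=43/34
seg 3: a=-2, c=M3/2=147/85, d=(M4−M3)/(6·2)=-217/272, b=Δ3−h3·(2M3+M4)/6=1099/340
seg 4: a=5, c=M4/2=-2079/680, d=(M5−M4)/(6·2)=693/1360, b=Δ4−h4·(2M4+M5)/6=49/85
t_q=3/4 → seg 0, τ=3/4; S=2+-973/170·τ+0·τ²+123/170·τ³=-21623/10880

  seg 0: a=2 b=-973/170 c=0 d=123/170
  seg 1: a=-3 b=-302/85 c=369/170 d=-219/680
  seg 2: a=-4 b=43/34 c=81/340 d=169/340
  seg 3: a=-2 b=1099/340 c=147/85 d=-217/272
  seg 4: a=5 b=49/85 c=-2079/680 d=693/1360
S(3/4) = -21623/10880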